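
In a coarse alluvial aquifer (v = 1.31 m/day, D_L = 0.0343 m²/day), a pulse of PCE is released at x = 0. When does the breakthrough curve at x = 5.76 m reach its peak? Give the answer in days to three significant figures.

4.38 days

For the 1D instantaneous-source solution, setting ∂C/∂t = 0 at fixed x gives v²t² + 2Dt − x² = 0, so t = (√(D² + v²x²) − D)/v².
√(D² + v²x²) = √(0.0343² + 1.31² × 5.76²) = 7.546; v² = 1.7161.
t = (7.546 − 0.0343)/1.7161 = 4.38 days (vs. the pure-advection estimate x/v = 4.40 d).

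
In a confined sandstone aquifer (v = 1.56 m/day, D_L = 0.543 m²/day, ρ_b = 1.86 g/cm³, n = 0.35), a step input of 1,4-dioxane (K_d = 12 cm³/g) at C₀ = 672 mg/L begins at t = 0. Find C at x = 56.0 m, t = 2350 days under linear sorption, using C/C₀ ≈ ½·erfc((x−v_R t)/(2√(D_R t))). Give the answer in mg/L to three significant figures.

362 mg/L

Retardation factor R = 1 + ρ_b·K_d/n = 1 + 1.86 × 12/0.35 = 64.77.
Sorption retards both mechanisms: v_R = v/R = 0.02409 m/day, D_R = D/R = 0.008384 m²/day.
v_R·t = 0.02409 × 2350 = 56.6115 m; 2√(D_R t) = 8.877 m; argument = (56.0 − 56.6115)/8.877 = -0.06889.
C = C₀ × ½·erfc(-0.06889) = 672 × 0.5388 = 362 mg/L.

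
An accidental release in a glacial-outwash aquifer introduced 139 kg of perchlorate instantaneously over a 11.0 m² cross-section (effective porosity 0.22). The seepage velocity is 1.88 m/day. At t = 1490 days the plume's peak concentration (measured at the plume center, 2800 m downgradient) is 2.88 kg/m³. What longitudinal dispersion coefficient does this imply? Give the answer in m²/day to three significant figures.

0.0212 m²/day

At the plume center C_max = M/(n_e·A·√(4πDt)), so D = M²/(4πt·(n_e·A·C_max)²).
n_e·A·C_max = 0.22 × 11.0 × 2.88 = 6.970 kg/m.
D = 139²/(4π × 1490 × 6.970²) = 0.0212 m²/day.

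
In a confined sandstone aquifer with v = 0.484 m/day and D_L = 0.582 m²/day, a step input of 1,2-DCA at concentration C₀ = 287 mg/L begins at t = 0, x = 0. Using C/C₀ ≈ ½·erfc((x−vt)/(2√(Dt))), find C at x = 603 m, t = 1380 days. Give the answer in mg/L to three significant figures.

For a continuous step input, C/C₀ ≈ ½·erfc((x−vt)/(2√(Dt))).
vt = 0.484 × 1380 = 667.92 m and 2√(Dt) = 2√(0.582 × 1380) = 56.68 m.
Argument (x−vt)/(2√(Dt)) = (603 − 667.92)/56.68 = -1.145; ½·erfc(-1.145) = 0.9473.
C = 287 × 0.9473 = 272 mg/L.

272 mg/L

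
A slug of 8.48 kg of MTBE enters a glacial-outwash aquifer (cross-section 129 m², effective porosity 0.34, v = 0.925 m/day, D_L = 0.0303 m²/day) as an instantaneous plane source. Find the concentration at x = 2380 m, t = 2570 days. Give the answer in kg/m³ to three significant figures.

0.00603 kg/m³

For an instantaneous plane source, C(x,t) = M/(n_e·A·√(4πDt)) · exp(−(x−vt)²/(4Dt)), with n_e·A the pore (flow) area.
Plume center vt = 0.925 × 2570 = 2377.25 m, so the well at 2380 m is 2.75 m downgradient of the peak.
√(4πDt) = 31.28 m, giving peak height M/(n_e·A·√(4πDt)) = 8.48/(0.34 × 129 × 31.28) = 0.006181 kg/m³.
(x−vt)²/(4Dt) = (2.75)²/(4 × 0.0303 × 2570) = 0.02428; exp(−0.02428) = 0.9760.
C = 0.006181 × 0.9760 = 0.00603 kg/m³.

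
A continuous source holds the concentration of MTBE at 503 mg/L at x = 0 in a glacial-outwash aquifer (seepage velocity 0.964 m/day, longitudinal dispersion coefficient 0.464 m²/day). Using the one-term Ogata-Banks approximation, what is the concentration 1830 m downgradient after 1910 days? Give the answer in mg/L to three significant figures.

304 mg/L

For a continuous step input, C/C₀ ≈ ½·erfc((x−vt)/(2√(Dt))).
vt = 0.964 × 1910 = 1841.24 m and 2√(Dt) = 2√(0.464 × 1910) = 59.54 m.
Argument (x−vt)/(2√(Dt)) = (1830 − 1841.24)/59.54 = -0.1888; ½·erfc(-0.1888) = 0.6053.
C = 503 × 0.6053 = 304 mg/L.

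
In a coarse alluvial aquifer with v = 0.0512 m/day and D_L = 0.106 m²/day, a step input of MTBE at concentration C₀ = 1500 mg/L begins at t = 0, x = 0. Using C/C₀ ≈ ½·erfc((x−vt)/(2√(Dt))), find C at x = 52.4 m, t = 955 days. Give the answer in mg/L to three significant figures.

604 mg/L

For a continuous step input, C/C₀ ≈ ½·erfc((x−vt)/(2√(Dt))).
vt = 0.0512 × 955 = 48.896 m and 2√(Dt) = 2√(0.106 × 955) = 20.12 m.
Argument (x−vt)/(2√(Dt)) = (52.4 − 48.896)/20.12 = 0.1742; ½·erfc(0.1742) = 0.4027.
C = 1500 × 0.4027 = 604 mg/L.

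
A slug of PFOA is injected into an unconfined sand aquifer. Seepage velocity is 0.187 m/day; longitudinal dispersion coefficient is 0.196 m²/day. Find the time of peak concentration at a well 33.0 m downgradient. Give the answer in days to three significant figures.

171 days

For the 1D instantaneous-source solution, setting ∂C/∂t = 0 at fixed x gives v²t² + 2Dt − x² = 0, so t = (√(D² + v²x²) − D)/v².
√(D² + v²x²) = √(0.196² + 0.187² × 33.0²) = 6.174; v² = 0.034969.
t = (6.174 − 0.196)/0.034969 = 171 days (vs. the pure-advection estimate x/v = 176 d).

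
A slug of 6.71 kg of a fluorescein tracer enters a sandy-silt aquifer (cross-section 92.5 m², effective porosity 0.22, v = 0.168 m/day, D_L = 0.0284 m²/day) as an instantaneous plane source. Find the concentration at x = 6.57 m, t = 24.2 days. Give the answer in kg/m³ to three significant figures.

0.0115 kg/m³

For an instantaneous plane source, C(x,t) = M/(n_e·A·√(4πDt)) · exp(−(x−vt)²/(4Dt)), with n_e·A the pore (flow) area.
Plume center vt = 0.168 × 24.2 = 4.0656 m, so the well at 6.57 m is 2.5044 m downgradient of the peak.
√(4πDt) = 2.939 m, giving peak height M/(n_e·A·√(4πDt)) = 6.71/(0.22 × 92.5 × 2.939) = 0.1122 kg/m³.
(x−vt)²/(4Dt) = (2.5044)²/(4 × 0.0284 × 24.2) = 2.281; exp(−2.281) = 0.1022.
C = 0.1122 × 0.1022 = 0.0115 kg/m³.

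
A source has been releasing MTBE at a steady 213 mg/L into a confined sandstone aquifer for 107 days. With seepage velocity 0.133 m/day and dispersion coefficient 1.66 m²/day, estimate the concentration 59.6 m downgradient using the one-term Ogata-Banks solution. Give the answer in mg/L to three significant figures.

1.71 mg/L

For a continuous step input, C/C₀ ≈ ½·erfc((x−vt)/(2√(Dt))).
vt = 0.133 × 107 = 14.231 m and 2√(Dt) = 2√(1.66 × 107) = 26.65 m.
Argument (x−vt)/(2√(Dt)) = (59.6 − 14.231)/26.65 = 1.702; ½·erfc(1.702) = 0.008042.
C = 213 × 0.008042 = 1.71 mg/L.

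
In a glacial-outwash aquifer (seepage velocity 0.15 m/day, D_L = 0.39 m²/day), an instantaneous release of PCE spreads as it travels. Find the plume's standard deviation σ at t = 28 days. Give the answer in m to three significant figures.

4.67 m

Dispersive spreading gives a Gaussian with σ² = 2Dt; advection only shifts the center.
σ = √(2 × 0.39 × 28) = 4.67 m.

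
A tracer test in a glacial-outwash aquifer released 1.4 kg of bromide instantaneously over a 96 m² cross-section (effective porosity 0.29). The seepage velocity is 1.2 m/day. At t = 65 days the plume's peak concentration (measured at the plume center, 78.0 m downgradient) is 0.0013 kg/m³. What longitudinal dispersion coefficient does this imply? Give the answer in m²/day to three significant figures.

At the plume center C_max = M/(n_e·A·√(4πDt)), so D = M²/(4πt·(n_e·A·C_max)²).
n_e·A·C_max = 0.29 × 96 × 0.0013 = 0.03619 kg/m.
D = 1.4²/(4π × 65 × 0.03619²) = 1.83 m²/day.

1.83 m²/day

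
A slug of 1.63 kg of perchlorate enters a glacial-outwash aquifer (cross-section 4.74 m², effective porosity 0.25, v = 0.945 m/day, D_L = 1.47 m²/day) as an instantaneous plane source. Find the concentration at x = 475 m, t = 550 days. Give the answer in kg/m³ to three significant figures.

For an instantaneous plane source, C(x,t) = M/(n_e·A·√(4πDt)) · exp(−(x−vt)²/(4Dt)), with n_e·A the pore (flow) area.
Plume center vt = 0.945 × 550 = 519.75 m, so the well at 475 m is 44.75 m upgradient of the peak.
√(4πDt) = 100.8 m, giving peak height M/(n_e·A·√(4πDt)) = 1.63/(0.25 × 4.74 × 100.8) = 0.01365 kg/m³.
(x−vt)²/(4Dt) = (-44.75)²/(4 × 1.47 × 550) = 0.6192; exp(−0.6192) = 0.5384.
C = 0.01365 × 0.5384 = 0.00735 kg/m³.

0.00735 kg/m³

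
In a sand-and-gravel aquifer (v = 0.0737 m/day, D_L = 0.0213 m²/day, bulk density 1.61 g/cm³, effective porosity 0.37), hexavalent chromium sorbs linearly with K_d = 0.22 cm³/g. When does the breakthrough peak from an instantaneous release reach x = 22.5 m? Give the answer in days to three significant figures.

590 days

Retardation factor R = 1 + ρ_b·K_d/n = 1 + 1.61 × 0.22/0.37 = 1.957.
Sorption retards both mechanisms: v_R = v/R = 0.03766 m/day, D_R = D/R = 0.01088 m²/day.
Peak time from v_R²t² + 2D_R t − x² = 0: t = (√(D_R² + v_R²x²) − D_R)/v_R².
√(D_R² + v_R²x²) = √(0.01088² + 0.03766² × 22.5²) = 0.8474; v_R² = 0.001418.
t = (0.8474 − 0.01088)/0.001418 = 590 days.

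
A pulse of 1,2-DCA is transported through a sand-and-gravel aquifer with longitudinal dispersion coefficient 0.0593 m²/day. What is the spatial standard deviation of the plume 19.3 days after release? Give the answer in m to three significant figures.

Dispersive spreading gives a Gaussian with σ² = 2Dt; advection only shifts the center.
σ = √(2 × 0.0593 × 19.3) = 1.51 m.

1.51 m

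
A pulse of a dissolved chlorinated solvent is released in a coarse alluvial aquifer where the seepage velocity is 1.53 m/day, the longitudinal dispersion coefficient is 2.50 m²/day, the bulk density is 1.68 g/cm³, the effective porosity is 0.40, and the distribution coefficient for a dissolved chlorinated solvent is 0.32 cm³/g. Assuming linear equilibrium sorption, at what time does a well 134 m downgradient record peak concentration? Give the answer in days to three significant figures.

Retardation factor R = 1 + ρ_b·K_d/n = 1 + 1.68 × 0.32/0.40 = 2.344.
Sorption retards both mechanisms: v_R = v/R = 0.6527 m/day, D_R = D/R = 1.067 m²/day.
Peak time from v_R²t² + 2D_R t − x² = 0: t = (√(D_R² + v_R²x²) − D_R)/v_R².
√(D_R² + v_R²x²) = √(1.067² + 0.6527² × 134²) = 87.47; v_R² = 0.4260.
t = (87.47 − 1.067)/0.4260 = 203 days.

203 days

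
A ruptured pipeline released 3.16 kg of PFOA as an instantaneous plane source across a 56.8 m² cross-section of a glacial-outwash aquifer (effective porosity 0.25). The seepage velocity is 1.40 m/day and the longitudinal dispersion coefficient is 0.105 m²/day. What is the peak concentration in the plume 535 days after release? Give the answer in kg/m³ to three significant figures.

0.00838 kg/m³

The peak of an instantaneous 1D plume sits at x = vt; there the Gaussian factor is 1 and C_max = M/(n_e·A·√(4πDt)), where n_e·A is the pore area the mass is dissolved in.
√(4πDt) = √(4π × 0.105 × 535) = 26.57 m, so C_max = 3.16/(0.25 × 56.8 × 26.57) = 0.00838 kg/m³.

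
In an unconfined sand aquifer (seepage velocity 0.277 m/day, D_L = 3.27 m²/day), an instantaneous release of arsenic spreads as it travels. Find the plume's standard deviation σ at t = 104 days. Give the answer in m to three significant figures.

Dispersive spreading gives a Gaussian with σ² = 2Dt; advection only shifts the center.
σ = √(2 × 3.27 × 104) = 26.1 m.

26.1 m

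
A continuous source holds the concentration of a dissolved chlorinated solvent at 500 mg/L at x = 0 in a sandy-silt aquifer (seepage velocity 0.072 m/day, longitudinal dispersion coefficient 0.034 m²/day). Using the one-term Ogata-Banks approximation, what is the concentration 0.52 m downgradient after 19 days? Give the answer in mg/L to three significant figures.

386 mg/L

For a continuous step input, C/C₀ ≈ ½·erfc((x−vt)/(2√(Dt))).
vt = 0.072 × 19 = 1.368 m and 2√(Dt) = 2√(0.034 × 19) = 1.607 m.
Argument (x−vt)/(2√(Dt)) = (0.52 − 1.368)/1.607 = -0.5277; ½·erfc(-0.5277) = 0.7723.
C = 500 × 0.7723 = 386 mg/L.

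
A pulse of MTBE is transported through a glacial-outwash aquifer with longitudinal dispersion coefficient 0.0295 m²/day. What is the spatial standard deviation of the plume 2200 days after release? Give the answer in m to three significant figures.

11.4 m

Dispersive spreading gives a Gaussian with σ² = 2Dt; advection only shifts the center.
σ = √(2 × 0.0295 × 2200) = 11.4 m.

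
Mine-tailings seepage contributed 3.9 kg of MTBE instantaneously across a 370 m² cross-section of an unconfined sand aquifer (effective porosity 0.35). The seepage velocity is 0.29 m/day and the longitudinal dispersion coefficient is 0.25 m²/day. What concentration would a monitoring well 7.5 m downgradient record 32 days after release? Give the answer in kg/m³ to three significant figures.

For an instantaneous plane source, C(x,t) = M/(n_e·A·√(4πDt)) · exp(−(x−vt)²/(4Dt)), with n_e·A the pore (flow) area.
Plume center vt = 0.29 × 32 = 9.28 m, so the well at 7.5 m is 1.78 m upgradient of the peak.
√(4πDt) = 10.03 m, giving peak height M/(n_e·A·√(4πDt)) = 3.9/(0.35 × 370 × 10.03) = 0.003003 kg/m³.
(x−vt)²/(4Dt) = (-1.78)²/(4 × 0.25 × 32) = 0.09901; exp(−0.09901) = 0.9057.
C = 0.003003 × 0.9057 = 0.00272 kg/m³.

0.00272 kg/m³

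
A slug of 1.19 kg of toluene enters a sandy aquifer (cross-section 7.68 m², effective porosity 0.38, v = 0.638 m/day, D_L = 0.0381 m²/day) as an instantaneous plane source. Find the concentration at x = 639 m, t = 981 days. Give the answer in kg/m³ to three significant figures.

For an instantaneous plane source, C(x,t) = M/(n_e·A·√(4πDt)) · exp(−(x−vt)²/(4Dt)), with n_e·A the pore (flow) area.
Plume center vt = 0.638 × 981 = 625.878 m, so the well at 639 m is 13.122 m downgradient of the peak.
√(4πDt) = 21.67 m, giving peak height M/(n_e·A·√(4πDt)) = 1.19/(0.38 × 7.68 × 21.67) = 0.01882 kg/m³.
(x−vt)²/(4Dt) = (13.122)²/(4 × 0.0381 × 981) = 1.152; exp(−1.152) = 0.3160.
C = 0.01882 × 0.3160 = 0.00595 kg/m³.

0.00595 kg/m³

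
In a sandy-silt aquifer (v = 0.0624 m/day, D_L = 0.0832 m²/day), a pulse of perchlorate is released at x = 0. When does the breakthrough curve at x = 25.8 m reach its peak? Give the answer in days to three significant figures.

393 days

For the 1D instantaneous-source solution, setting ∂C/∂t = 0 at fixed x gives v²t² + 2Dt − x² = 0, so t = (√(D² + v²x²) − D)/v².
√(D² + v²x²) = √(0.0832² + 0.0624² × 25.8²) = 1.612; v² = 0.00389376.
t = (1.612 − 0.0832)/0.00389376 = 393 days (vs. the pure-advection estimate x/v = 413 d).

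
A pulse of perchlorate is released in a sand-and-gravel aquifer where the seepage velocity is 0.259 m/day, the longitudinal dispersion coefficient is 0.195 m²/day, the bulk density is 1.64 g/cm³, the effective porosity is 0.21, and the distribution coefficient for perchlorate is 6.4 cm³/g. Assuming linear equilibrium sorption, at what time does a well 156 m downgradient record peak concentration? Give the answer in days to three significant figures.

30600 days

Retardation factor R = 1 + ρ_b·K_d/n = 1 + 1.64 × 6.4/0.21 = 50.98.
Sorption retards both mechanisms: v_R = v/R = 0.005080 m/day, D_R = D/R = 0.003825 m²/day.
Peak time from v_R²t² + 2D_R t − x² = 0: t = (√(D_R² + v_R²x²) − D_R)/v_R².
√(D_R² + v_R²x²) = √(0.003825² + 0.005080² × 156²) = 0.7925; v_R² = 2.581e-05.
t = (0.7925 − 0.003825)/2.581e-05 = 30600 days.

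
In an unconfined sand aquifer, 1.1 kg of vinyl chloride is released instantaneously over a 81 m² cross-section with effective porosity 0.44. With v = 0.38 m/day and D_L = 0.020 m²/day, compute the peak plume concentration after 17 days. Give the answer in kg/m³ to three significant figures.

The peak of an instantaneous 1D plume sits at x = vt; there the Gaussian factor is 1 and C_max = M/(n_e·A·√(4πDt)), where n_e·A is the pore area the mass is dissolved in.
√(4πDt) = √(4π × 0.020 × 17) = 2.067 m, so C_max = 1.1/(0.44 × 81 × 2.067) = 0.0149 kg/m³.

0.0149 kg/m³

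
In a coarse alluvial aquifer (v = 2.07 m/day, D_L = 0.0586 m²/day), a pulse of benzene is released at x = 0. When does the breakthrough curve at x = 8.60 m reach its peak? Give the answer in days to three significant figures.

4.14 days

For the 1D instantaneous-source solution, setting ∂C/∂t = 0 at fixed x gives v²t² + 2Dt − x² = 0, so t = (√(D² + v²x²) − D)/v².
√(D² + v²x²) = √(0.0586² + 2.07² × 8.60²) = 17.80; v² = 4.2849.
t = (17.80 − 0.0586)/4.2849 = 4.14 days (vs. the pure-advection estimate x/v = 4.15 d).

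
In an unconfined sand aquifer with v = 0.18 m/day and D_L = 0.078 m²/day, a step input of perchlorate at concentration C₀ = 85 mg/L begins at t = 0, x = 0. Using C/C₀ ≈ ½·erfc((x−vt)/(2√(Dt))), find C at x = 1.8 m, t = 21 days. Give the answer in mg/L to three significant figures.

For a continuous step input, C/C₀ ≈ ½·erfc((x−vt)/(2√(Dt))).
vt = 0.18 × 21 = 3.78 m and 2√(Dt) = 2√(0.078 × 21) = 2.560 m.
Argument (x−vt)/(2√(Dt)) = (1.8 − 3.78)/2.560 = -0.7734; ½·erfc(-0.7734) = 0.8630.
C = 85 × 0.8630 = 73.4 mg/L.

73.4 mg/L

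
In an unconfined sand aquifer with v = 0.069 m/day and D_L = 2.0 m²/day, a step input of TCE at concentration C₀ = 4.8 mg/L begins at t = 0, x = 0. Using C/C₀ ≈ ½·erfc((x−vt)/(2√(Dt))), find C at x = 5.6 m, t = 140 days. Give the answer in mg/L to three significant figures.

For a continuous step input, C/C₀ ≈ ½·erfc((x−vt)/(2√(Dt))).
vt = 0.069 × 140 = 9.66 m and 2√(Dt) = 2√(2.0 × 140) = 33.47 m.
Argument (x−vt)/(2√(Dt)) = (5.6 − 9.66)/33.47 = -0.1213; ½·erfc(-0.1213) = 0.5681.
C = 4.8 × 0.5681 = 2.73 mg/L.

2.73 mg/L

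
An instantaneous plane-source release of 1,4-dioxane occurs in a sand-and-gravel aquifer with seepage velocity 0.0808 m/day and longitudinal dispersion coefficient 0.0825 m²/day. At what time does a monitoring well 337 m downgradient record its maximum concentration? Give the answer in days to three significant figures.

For the 1D instantaneous-source solution, setting ∂C/∂t = 0 at fixed x gives v²t² + 2Dt − x² = 0, so t = (√(D² + v²x²) − D)/v².
√(D² + v²x²) = √(0.0825² + 0.0808² × 337²) = 27.23; v² = 0.00652864.
t = (27.23 − 0.0825)/0.00652864 = 4160 days (vs. the pure-advection estimate x/v = 4170 d).

4160 days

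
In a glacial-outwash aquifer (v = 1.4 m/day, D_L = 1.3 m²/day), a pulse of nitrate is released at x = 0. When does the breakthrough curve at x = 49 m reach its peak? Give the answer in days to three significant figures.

For the 1D instantaneous-source solution, setting ∂C/∂t = 0 at fixed x gives v²t² + 2Dt − x² = 0, so t = (√(D² + v²x²) − D)/v².
√(D² + v²x²) = √(1.3² + 1.4² × 49²) = 68.61; v² = 1.96.
t = (68.61 − 1.3)/1.96 = 34.3 days (vs. the pure-advection estimate x/v = 35.0 d).

34.3 days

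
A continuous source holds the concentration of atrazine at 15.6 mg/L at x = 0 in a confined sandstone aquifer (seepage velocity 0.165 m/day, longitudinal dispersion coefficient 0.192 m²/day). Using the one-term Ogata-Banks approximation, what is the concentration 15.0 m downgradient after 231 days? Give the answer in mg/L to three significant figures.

For a continuous step input, C/C₀ ≈ ½·erfc((x−vt)/(2√(Dt))).
vt = 0.165 × 231 = 38.115 m and 2√(Dt) = 2√(0.192 × 231) = 13.32 m.
Argument (x−vt)/(2√(Dt)) = (15.0 − 38.115)/13.32 = -1.735; ½·erfc(-1.735) = 0.9929.
C = 15.6 × 0.9929 = 15.5 mg/L.

15.5 mg/L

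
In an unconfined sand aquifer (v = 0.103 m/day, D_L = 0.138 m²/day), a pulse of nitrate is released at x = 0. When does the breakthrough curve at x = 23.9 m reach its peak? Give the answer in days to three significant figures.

219 days

For the 1D instantaneous-source solution, setting ∂C/∂t = 0 at fixed x gives v²t² + 2Dt − x² = 0, so t = (√(D² + v²x²) − D)/v².
√(D² + v²x²) = √(0.138² + 0.103² × 23.9²) = 2.466; v² = 0.010609.
t = (2.466 − 0.138)/0.010609 = 219 days (vs. the pure-advection estimate x/v = 232 d).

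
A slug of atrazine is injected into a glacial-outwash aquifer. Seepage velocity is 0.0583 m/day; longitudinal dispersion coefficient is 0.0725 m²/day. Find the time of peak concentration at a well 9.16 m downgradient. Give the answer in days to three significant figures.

For the 1D instantaneous-source solution, setting ∂C/∂t = 0 at fixed x gives v²t² + 2Dt − x² = 0, so t = (√(D² + v²x²) − D)/v².
√(D² + v²x²) = √(0.0725² + 0.0583² × 9.16²) = 0.5389; v² = 0.00339889.
t = (0.5389 − 0.0725)/0.00339889 = 137 days (vs. the pure-advection estimate x/v = 157 d).

137 days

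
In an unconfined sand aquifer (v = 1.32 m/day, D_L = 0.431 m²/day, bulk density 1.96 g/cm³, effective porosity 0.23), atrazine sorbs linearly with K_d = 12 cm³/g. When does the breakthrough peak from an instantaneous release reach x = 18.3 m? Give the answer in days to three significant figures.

Retardation factor R = 1 + ρ_b·K_d/n = 1 + 1.96 × 12/0.23 = 103.3.
Sorption retards both mechanisms: v_R = v/R = 0.01278 m/day, D_R = D/R = 0.004172 m²/day.
Peak time from v_R²t² + 2D_R t − x² = 0: t = (√(D_R² + v_R²x²) − D_R)/v_R².
√(D_R² + v_R²x²) = √(0.004172² + 0.01278² × 18.3²) = 0.2339; v_R² = 0.0001633.
t = (0.2339 − 0.004172)/0.0001633 = 1410 days.

1410 days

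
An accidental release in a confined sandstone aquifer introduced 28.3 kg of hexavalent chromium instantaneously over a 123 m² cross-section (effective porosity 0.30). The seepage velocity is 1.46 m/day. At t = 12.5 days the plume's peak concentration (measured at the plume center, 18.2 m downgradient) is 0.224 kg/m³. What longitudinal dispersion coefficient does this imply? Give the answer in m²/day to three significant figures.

0.0746 m²/day

At the plume center C_max = M/(n_e·A·√(4πDt)), so D = M²/(4πt·(n_e·A·C_max)²).
n_e·A·C_max = 0.30 × 123 × 0.224 = 8.266 kg/m.
D = 28.3²/(4π × 12.5 × 8.266²) = 0.0746 m²/day.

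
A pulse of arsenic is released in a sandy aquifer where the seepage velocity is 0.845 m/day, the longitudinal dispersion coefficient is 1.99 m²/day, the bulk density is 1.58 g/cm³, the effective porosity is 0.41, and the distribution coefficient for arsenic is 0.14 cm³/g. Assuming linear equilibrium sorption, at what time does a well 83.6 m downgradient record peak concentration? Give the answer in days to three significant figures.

Retardation factor R = 1 + ρ_b·K_d/n = 1 + 1.58 × 0.14/0.41 = 1.540.
Sorption retards both mechanisms: v_R = v/R = 0.5487 m/day, D_R = D/R = 1.292 m²/day.
Peak time from v_R²t² + 2D_R t − x² = 0: t = (√(D_R² + v_R²x²) − D_R)/v_R².
√(D_R² + v_R²x²) = √(1.292² + 0.5487² × 83.6²) = 45.89; v_R² = 0.3011.
t = (45.89 − 1.292)/0.3011 = 148 days.

148 days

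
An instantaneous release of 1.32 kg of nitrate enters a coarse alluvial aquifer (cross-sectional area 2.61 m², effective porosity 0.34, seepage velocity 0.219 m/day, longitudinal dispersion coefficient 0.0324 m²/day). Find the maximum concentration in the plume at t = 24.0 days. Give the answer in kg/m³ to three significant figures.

The peak of an instantaneous 1D plume sits at x = vt; there the Gaussian factor is 1 and C_max = M/(n_e·A·√(4πDt)), where n_e·A is the pore area the mass is dissolved in.
√(4πDt) = √(4π × 0.0324 × 24.0) = 3.126 m, so C_max = 1.32/(0.34 × 2.61 × 3.126) = 0.476 kg/m³.

0.476 kg/m³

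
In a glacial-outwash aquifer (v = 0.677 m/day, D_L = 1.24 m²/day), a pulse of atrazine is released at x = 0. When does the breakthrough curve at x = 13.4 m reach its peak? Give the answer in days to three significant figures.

17.3 days

For the 1D instantaneous-source solution, setting ∂C/∂t = 0 at fixed x gives v²t² + 2Dt − x² = 0, so t = (√(D² + v²x²) − D)/v².
√(D² + v²x²) = √(1.24² + 0.677² × 13.4²) = 9.156; v² = 0.458329.
t = (9.156 − 1.24)/0.458329 = 17.3 days (vs. the pure-advection estimate x/v = 19.8 d).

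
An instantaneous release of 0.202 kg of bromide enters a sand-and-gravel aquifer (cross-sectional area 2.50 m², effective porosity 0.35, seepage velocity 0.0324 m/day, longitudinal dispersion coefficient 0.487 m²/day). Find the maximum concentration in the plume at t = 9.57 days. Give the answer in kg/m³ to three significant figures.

0.0302 kg/m³

The peak of an instantaneous 1D plume sits at x = vt; there the Gaussian factor is 1 and C_max = M/(n_e·A·√(4πDt)), where n_e·A is the pore area the mass is dissolved in.
√(4πDt) = √(4π × 0.487 × 9.57) = 7.653 m, so C_max = 0.202/(0.35 × 2.50 × 7.653) = 0.0302 kg/m³.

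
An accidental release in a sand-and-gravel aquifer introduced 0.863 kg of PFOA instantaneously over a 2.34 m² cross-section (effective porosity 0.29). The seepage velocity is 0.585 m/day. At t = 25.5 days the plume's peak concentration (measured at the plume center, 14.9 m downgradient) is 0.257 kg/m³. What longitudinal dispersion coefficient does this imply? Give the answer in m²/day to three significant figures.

At the plume center C_max = M/(n_e·A·√(4πDt)), so D = M²/(4πt·(n_e·A·C_max)²).
n_e·A·C_max = 0.29 × 2.34 × 0.257 = 0.1744 kg/m.
D = 0.863²/(4π × 25.5 × 0.1744²) = 0.0764 m²/day.

0.0764 m²/day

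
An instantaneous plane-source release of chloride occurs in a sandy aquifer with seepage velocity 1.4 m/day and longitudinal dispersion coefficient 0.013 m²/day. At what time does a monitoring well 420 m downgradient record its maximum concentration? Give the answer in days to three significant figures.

For the 1D instantaneous-source solution, setting ∂C/∂t = 0 at fixed x gives v²t² + 2Dt − x² = 0, so t = (√(D² + v²x²) − D)/v².
√(D² + v²x²) = √(0.013² + 1.4² × 420²) = 588.0; v² = 1.96.
t = (588.0 − 0.013)/1.96 = 300 days (vs. the pure-advection estimate x/v = 300 d).

300 days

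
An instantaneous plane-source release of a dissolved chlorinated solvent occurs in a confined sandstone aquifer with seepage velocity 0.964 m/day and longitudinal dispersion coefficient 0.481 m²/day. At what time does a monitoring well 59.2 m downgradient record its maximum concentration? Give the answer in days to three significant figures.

60.9 days

For the 1D instantaneous-source solution, setting ∂C/∂t = 0 at fixed x gives v²t² + 2Dt − x² = 0, so t = (√(D² + v²x²) − D)/v².
√(D² + v²x²) = √(0.481² + 0.964² × 59.2²) = 57.07; v² = 0.929296.
t = (57.07 − 0.481)/0.929296 = 60.9 days (vs. the pure-advection estimate x/v = 61.4 d).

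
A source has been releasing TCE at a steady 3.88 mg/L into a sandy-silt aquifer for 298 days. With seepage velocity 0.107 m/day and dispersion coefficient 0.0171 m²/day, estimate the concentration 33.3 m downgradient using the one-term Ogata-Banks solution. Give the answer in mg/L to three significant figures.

For a continuous step input, C/C₀ ≈ ½·erfc((x−vt)/(2√(Dt))).
vt = 0.107 × 298 = 31.886 m and 2√(Dt) = 2√(0.0171 × 298) = 4.515 m.
Argument (x−vt)/(2√(Dt)) = (33.3 − 31.886)/4.515 = 0.3132; ½·erfc(0.3132) = 0.3289.
C = 3.88 × 0.3289 = 1.28 mg/L.

1.28 mg/L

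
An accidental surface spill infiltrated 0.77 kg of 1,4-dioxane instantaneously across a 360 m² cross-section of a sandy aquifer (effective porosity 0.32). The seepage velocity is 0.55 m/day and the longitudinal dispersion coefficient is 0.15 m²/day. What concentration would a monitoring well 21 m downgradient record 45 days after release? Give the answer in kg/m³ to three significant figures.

For an instantaneous plane source, C(x,t) = M/(n_e·A·√(4πDt)) · exp(−(x−vt)²/(4Dt)), with n_e·A the pore (flow) area.
Plume center vt = 0.55 × 45 = 24.75 m, so the well at 21 m is 3.75 m upgradient of the peak.
√(4πDt) = 9.210 m, giving peak height M/(n_e·A·√(4πDt)) = 0.77/(0.32 × 360 × 9.210) = 0.0007257 kg/m³.
(x−vt)²/(4Dt) = (-3.75)²/(4 × 0.15 × 45) = 0.5208; exp(−0.5208) = 0.5940.
C = 0.0007257 × 0.5940 = 0.000431 kg/m³.

0.000431 kg/m³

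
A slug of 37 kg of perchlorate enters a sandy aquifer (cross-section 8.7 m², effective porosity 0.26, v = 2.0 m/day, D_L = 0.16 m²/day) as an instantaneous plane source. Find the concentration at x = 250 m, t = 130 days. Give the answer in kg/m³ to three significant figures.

For an instantaneous plane source, C(x,t) = M/(n_e·A·√(4πDt)) · exp(−(x−vt)²/(4Dt)), with n_e·A the pore (flow) area.
Plume center vt = 2.0 × 130 = 260 m, so the well at 250 m is 10 m upgradient of the peak.
√(4πDt) = 16.17 m, giving peak height M/(n_e·A·√(4πDt)) = 37/(0.26 × 8.7 × 16.17) = 1.012 kg/m³.
(x−vt)²/(4Dt) = (-10)²/(4 × 0.16 × 130) = 1.202; exp(−1.202) = 0.3006.
C = 1.012 × 0.3006 = 0.304 kg/m³.

0.304 kg/m³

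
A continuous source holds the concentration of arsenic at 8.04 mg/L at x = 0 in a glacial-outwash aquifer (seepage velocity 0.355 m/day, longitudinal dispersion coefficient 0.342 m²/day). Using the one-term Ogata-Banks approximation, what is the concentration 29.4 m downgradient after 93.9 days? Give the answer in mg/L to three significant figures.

For a continuous step input, C/C₀ ≈ ½·erfc((x−vt)/(2√(Dt))).
vt = 0.355 × 93.9 = 33.3345 m and 2√(Dt) = 2√(0.342 × 93.9) = 11.33 m.
Argument (x−vt)/(2√(Dt)) = (29.4 − 33.3345)/11.33 = -0.3473; ½·erfc(-0.3473) = 0.6883.
C = 8.04 × 0.6883 = 5.53 mg/L.

5.53 mg/L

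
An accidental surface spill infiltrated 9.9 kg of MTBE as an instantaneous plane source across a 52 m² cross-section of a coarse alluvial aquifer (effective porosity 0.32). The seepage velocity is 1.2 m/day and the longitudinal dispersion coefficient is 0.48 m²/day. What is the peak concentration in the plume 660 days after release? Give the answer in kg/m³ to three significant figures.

The peak of an instantaneous 1D plume sits at x = vt; there the Gaussian factor is 1 and C_max = M/(n_e·A·√(4πDt)), where n_e·A is the pore area the mass is dissolved in.
√(4πDt) = √(4π × 0.48 × 660) = 63.10 m, so C_max = 9.9/(0.32 × 52 × 63.10) = 0.00943 kg/m³.

0.00943 kg/m³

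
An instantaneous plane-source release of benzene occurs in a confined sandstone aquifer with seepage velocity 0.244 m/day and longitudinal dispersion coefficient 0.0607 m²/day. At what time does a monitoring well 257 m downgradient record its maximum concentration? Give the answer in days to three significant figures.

1050 days

For the 1D instantaneous-source solution, setting ∂C/∂t = 0 at fixed x gives v²t² + 2Dt − x² = 0, so t = (√(D² + v²x²) − D)/v².
√(D² + v²x²) = √(0.0607² + 0.244² × 257²) = 62.71; v² = 0.059536.
t = (62.71 − 0.0607)/0.059536 = 1050 days (vs. the pure-advection estimate x/v = 1050 d).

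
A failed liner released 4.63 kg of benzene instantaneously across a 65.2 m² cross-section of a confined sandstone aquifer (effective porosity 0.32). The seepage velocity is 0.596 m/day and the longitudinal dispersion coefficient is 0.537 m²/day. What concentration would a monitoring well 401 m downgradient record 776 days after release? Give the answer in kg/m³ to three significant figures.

For an instantaneous plane source, C(x,t) = M/(n_e·A·√(4πDt)) · exp(−(x−vt)²/(4Dt)), with n_e·A the pore (flow) area.
Plume center vt = 0.596 × 776 = 462.496 m, so the well at 401 m is 61.496 m upgradient of the peak.
√(4πDt) = 72.36 m, giving peak height M/(n_e·A·√(4πDt)) = 4.63/(0.32 × 65.2 × 72.36) = 0.003067 kg/m³.
(x−vt)²/(4Dt) = (-61.496)²/(4 × 0.537 × 776) = 2.269; exp(−2.269) = 0.1034.
C = 0.003067 × 0.1034 = 0.000317 kg/m³.

0.000317 kg/m³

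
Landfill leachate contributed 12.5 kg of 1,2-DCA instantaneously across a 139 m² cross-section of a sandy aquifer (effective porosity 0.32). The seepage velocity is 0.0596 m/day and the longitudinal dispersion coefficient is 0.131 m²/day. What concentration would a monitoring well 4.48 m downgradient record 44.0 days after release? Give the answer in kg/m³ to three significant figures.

0.0284 kg/m³

For an instantaneous plane source, C(x,t) = M/(n_e·A·√(4πDt)) · exp(−(x−vt)²/(4Dt)), with n_e·A the pore (flow) area.
Plume center vt = 0.0596 × 44.0 = 2.6224 m, so the well at 4.48 m is 1.8576 m downgradient of the peak.
√(4πDt) = 8.511 m, giving peak height M/(n_e·A·√(4πDt)) = 12.5/(0.32 × 139 × 8.511) = 0.03302 kg/m³.
(x−vt)²/(4Dt) = (1.8576)²/(4 × 0.131 × 44.0) = 0.1497; exp(−0.1497) = 0.8610.
C = 0.03302 × 0.8610 = 0.0284 kg/m³.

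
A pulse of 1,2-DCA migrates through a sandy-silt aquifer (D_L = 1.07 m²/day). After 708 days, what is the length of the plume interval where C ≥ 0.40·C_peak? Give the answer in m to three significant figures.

The plume is Gaussian with σ = √(2Dt) = √(2 × 1.07 × 708) = 38.92 m.
C/C_peak = exp(−Δx²/(2σ²)) = 0.40 ⇒ Δx = σ·√(−2 ln 0.40) = 38.92 × 1.354 = 52.70 m.
Width = 2Δx = 105 m.

105 m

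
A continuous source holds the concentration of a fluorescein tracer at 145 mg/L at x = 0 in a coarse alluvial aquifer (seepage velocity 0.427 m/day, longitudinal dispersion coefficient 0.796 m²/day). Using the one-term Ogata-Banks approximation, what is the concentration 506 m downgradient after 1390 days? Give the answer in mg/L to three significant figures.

140 mg/L

For a continuous step input, C/C₀ ≈ ½·erfc((x−vt)/(2√(Dt))).
vt = 0.427 × 1390 = 593.53 m and 2√(Dt) = 2√(0.796 × 1390) = 66.53 m.
Argument (x−vt)/(2√(Dt)) = (506 − 593.53)/66.53 = -1.316; ½·erfc(-1.316) = 0.9686.
C = 145 × 0.9686 = 140 mg/L.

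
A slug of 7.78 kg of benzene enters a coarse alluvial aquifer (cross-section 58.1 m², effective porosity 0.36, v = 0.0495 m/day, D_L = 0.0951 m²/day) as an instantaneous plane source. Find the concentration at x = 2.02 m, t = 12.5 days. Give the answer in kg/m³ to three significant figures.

0.0637 kg/m³

For an instantaneous plane source, C(x,t) = M/(n_e·A·√(4πDt)) · exp(−(x−vt)²/(4Dt)), with n_e·A the pore (flow) area.
Plume center vt = 0.0495 × 12.5 = 0.61875 m, so the well at 2.02 m is 1.40125 m downgradient of the peak.
√(4πDt) = 3.865 m, giving peak height M/(n_e·A·√(4πDt)) = 7.78/(0.36 × 58.1 × 3.865) = 0.09624 kg/m³.
(x−vt)²/(4Dt) = (1.40125)²/(4 × 0.0951 × 12.5) = 0.4129; exp(−0.4129) = 0.6617.
C = 0.09624 × 0.6617 = 0.0637 kg/m³.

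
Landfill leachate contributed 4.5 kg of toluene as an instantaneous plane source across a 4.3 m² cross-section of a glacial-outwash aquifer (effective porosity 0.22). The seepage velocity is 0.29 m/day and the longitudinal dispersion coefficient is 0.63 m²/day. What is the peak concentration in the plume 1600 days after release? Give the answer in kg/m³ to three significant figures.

The peak of an instantaneous 1D plume sits at x = vt; there the Gaussian factor is 1 and C_max = M/(n_e·A·√(4πDt)), where n_e·A is the pore area the mass is dissolved in.
√(4πDt) = √(4π × 0.63 × 1600) = 112.5 m, so C_max = 4.5/(0.22 × 4.3 × 112.5) = 0.0423 kg/m³.

0.0423 kg/m³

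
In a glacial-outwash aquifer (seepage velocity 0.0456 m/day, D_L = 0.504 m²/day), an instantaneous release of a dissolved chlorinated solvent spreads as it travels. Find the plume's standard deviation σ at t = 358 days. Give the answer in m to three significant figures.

19.0 m

Dispersive spreading gives a Gaussian with σ² = 2Dt; advection only shifts the center.
σ = √(2 × 0.504 × 358) = 19.0 m.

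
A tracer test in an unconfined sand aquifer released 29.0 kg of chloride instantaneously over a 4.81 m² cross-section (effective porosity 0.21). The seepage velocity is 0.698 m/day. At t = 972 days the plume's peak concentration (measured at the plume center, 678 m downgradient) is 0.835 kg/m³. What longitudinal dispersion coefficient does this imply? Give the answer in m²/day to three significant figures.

0.0968 m²/day

At the plume center C_max = M/(n_e·A·√(4πDt)), so D = M²/(4πt·(n_e·A·C_max)²).
n_e·A·C_max = 0.21 × 4.81 × 0.835 = 0.8434 kg/m.
D = 29.0²/(4π × 972 × 0.8434²) = 0.0968 m²/day.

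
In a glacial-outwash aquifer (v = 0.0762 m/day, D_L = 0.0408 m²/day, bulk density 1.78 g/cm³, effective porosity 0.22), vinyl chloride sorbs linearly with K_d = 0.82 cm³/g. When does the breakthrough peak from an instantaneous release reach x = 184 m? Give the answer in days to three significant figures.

Retardation factor R = 1 + ρ_b·K_d/n = 1 + 1.78 × 0.82/0.22 = 7.635.
Sorption retards both mechanisms: v_R = v/R = 0.009980 m/day, D_R = D/R = 0.005344 m²/day.
Peak time from v_R²t² + 2D_R t − x² = 0: t = (√(D_R² + v_R²x²) − D_R)/v_R².
√(D_R² + v_R²x²) = √(0.005344² + 0.009980² × 184²) = 1.836; v_R² = 9.960e-05.
t = (1.836 − 0.005344)/9.960e-05 = 18400 days.

18400 days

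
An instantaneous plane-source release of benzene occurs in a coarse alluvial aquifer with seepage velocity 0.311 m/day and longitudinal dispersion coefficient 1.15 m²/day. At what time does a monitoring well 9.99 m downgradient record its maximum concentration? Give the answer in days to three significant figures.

For the 1D instantaneous-source solution, setting ∂C/∂t = 0 at fixed x gives v²t² + 2Dt − x² = 0, so t = (√(D² + v²x²) − D)/v².
√(D² + v²x²) = √(1.15² + 0.311² × 9.99²) = 3.313; v² = 0.096721.
t = (3.313 − 1.15)/0.096721 = 22.4 days (vs. the pure-advection estimate x/v = 32.1 d).

22.4 days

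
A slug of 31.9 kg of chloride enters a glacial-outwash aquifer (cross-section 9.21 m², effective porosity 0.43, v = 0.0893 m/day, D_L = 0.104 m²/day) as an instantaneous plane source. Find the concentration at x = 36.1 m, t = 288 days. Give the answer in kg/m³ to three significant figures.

0.169 kg/m³

For an instantaneous plane source, C(x,t) = M/(n_e·A·√(4πDt)) · exp(−(x−vt)²/(4Dt)), with n_e·A the pore (flow) area.
Plume center vt = 0.0893 × 288 = 25.7184 m, so the well at 36.1 m is 10.3816 m downgradient of the peak.
√(4πDt) = 19.40 m, giving peak height M/(n_e·A·√(4πDt)) = 31.9/(0.43 × 9.21 × 19.40) = 0.4152 kg/m³.
(x−vt)²/(4Dt) = (10.3816)²/(4 × 0.104 × 288) = 0.8996; exp(−0.8996) = 0.4067.
C = 0.4152 × 0.4067 = 0.169 kg/m³.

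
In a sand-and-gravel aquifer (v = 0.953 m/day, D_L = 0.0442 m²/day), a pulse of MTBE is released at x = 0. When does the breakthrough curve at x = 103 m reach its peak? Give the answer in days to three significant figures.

108 days

For the 1D instantaneous-source solution, setting ∂C/∂t = 0 at fixed x gives v²t² + 2Dt − x² = 0, so t = (√(D² + v²x²) − D)/v².
√(D² + v²x²) = √(0.0442² + 0.953² × 103²) = 98.16; v² = 0.908209.
t = (98.16 − 0.0442)/0.908209 = 108 days (vs. the pure-advection estimate x/v = 108 d).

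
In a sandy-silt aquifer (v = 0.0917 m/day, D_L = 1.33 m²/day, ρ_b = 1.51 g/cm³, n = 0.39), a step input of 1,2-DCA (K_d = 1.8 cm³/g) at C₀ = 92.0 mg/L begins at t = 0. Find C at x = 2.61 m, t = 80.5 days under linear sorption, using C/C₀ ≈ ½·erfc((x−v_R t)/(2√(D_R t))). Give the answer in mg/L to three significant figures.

34.3 mg/L

Retardation factor R = 1 + ρ_b·K_d/n = 1 + 1.51 × 1.8/0.39 = 7.969.
Sorption retards both mechanisms: v_R = v/R = 0.01151 m/day, D_R = D/R = 0.1669 m²/day.
v_R·t = 0.01151 × 80.5 = 0.926555 m; 2√(D_R t) = 7.331 m; argument = (2.61 − 0.926555)/7.331 = 0.2296.
C = C₀ × ½·erfc(0.2296) = 92.0 × 0.3727 = 34.3 mg/L.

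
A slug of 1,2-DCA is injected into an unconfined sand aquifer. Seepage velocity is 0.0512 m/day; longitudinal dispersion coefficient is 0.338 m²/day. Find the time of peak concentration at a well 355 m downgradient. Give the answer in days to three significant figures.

6810 days

For the 1D instantaneous-source solution, setting ∂C/∂t = 0 at fixed x gives v²t² + 2Dt − x² = 0, so t = (√(D² + v²x²) − D)/v².
√(D² + v²x²) = √(0.338² + 0.0512² × 355²) = 18.18; v² = 0.00262144.
t = (18.18 − 0.338)/0.00262144 = 6810 days (vs. the pure-advection estimate x/v = 6930 d).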